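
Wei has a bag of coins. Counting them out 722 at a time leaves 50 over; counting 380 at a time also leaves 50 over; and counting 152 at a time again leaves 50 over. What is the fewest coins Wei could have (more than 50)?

14490

N − 50 must be a common multiple of 722, 380, and 152.
722 = 2 × 19^2
380 = 2^2 × 5 × 19
152 = 2^3 × 19
LCM(722, 380, 152) = 2^3 × 5 × 19^2 = 14440.
Smallest N > 50 is LCM + 50 = 14440 + 50 = 14490.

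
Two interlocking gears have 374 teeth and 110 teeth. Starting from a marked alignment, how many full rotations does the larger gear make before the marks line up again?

They are all back at their starting positions together after one LCM of the periods.
374 = 2 × 11 × 17
110 = 2 × 5 × 11
LCM(374, 110) = 2 × 5 × 11 × 17 = 1870.
Rotations for period 374: 1870 / 374 = 5.

5 rotations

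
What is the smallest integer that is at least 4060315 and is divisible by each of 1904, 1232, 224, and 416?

4356352

The integer must be a common multiple of 1904, 1232, 224, and 416, so a multiple of their LCM.
1904 = 2^4 × 7 × 17
1232 = 2^4 × 7 × 11
224 = 2^5 × 7
416 = 2^5 × 13
LCM(1904, 1232, 224, 416) = 2^5 × 7 × 11 × 13 × 17 = 544544.
Smallest multiple of 544544 that is ≥ 4060315: ⌈4060315/544544⌉ × 544544 = 8 × 544544 = 4356352.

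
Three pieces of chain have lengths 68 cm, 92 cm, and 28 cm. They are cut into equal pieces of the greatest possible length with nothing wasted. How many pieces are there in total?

Piece length = gcd(68, 92, 28).
68 = 2^2 × 17
92 = 2^2 × 23
28 = 2^2 × 7
gcd(68, 92, 28) = 2^2 = 4.
Total pieces = 68/4 + 92/4 + 28/4 = 17 + 23 + 7 = 47.

47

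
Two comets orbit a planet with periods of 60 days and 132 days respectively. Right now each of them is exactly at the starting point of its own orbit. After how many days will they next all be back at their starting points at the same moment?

660 days

They coincide at every common multiple of the periods; the first is the LCM.
60 = 2^2 × 3 × 5
132 = 2^2 × 3 × 11
LCM(60, 132) = 2^2 × 3 × 5 × 11 = 660.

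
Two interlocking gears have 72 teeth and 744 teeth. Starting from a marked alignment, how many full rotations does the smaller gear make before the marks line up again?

All finish a whole number of cycles simultaneously at t = LCM of the periods.
72 = 2^3 × 3^2
744 = 2^3 × 3 × 31
LCM(72, 744) = 2^3 × 3^2 × 31 = 2232.
Rotations for period 72: 2232 / 72 = 31.

31 rotations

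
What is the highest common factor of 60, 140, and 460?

60 = 2^2 × 3 × 5
140 = 2^2 × 5 × 7
460 = 2^2 × 5 × 23
gcd(60, 140, 460) = 2^2 × 5 = 20.

20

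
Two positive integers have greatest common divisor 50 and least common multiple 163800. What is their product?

For any two positive integers, gcd × lcm = product = 50 × 163800 = 8190000.

8190000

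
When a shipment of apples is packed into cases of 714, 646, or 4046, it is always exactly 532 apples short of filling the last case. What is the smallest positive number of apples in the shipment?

230090

Being 532 short of a full case of size k means N ≡ −532 (mod k), i.e. N + 532 is a multiple of each size.
714 = 2 × 3 × 7 × 17
646 = 2 × 17 × 19
4046 = 2 × 7 × 17^2
LCM(714, 646, 4046) = 2 × 3 × 7 × 17^2 × 19 = 230622.
Smallest positive N is 230622 − 532 = 230090.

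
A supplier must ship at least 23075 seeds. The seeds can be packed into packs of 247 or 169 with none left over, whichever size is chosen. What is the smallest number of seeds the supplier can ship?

The number of seeds must be a common multiple of 247 and 169, so a multiple of their LCM.
247 = 13 × 19
169 = 13^2
LCM(247, 169) = 13^2 × 19 = 3211.
Smallest multiple of 3211 that is ≥ 23075: ⌈23075/3211⌉ × 3211 = 8 × 3211 = 25688.

25688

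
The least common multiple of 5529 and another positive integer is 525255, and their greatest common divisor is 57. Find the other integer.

gcd × lcm = product of the two integers, so the other integer is (57 × 525255) / 5529 = 5415.

5415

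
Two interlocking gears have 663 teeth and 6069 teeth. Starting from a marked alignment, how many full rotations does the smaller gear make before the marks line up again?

119 rotations

All finish a whole number of cycles simultaneously at t = LCM of the periods.
663 = 3 × 13 × 17
6069 = 3 × 7 × 17^2
LCM(663, 6069) = 3 × 7 × 13 × 17^2 = 78897.
Rotations for period 663: 78897 / 663 = 119.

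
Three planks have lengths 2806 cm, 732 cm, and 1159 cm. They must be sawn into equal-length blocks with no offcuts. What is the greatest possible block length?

61 cm

The block length must divide every plank, so the greatest is gcd(2806, 732, 1159).
2806 = 2 × 23 × 61
732 = 2^2 × 3 × 61
1159 = 19 × 61
gcd(2806, 732, 1159) = 61.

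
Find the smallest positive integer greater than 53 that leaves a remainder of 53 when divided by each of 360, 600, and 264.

19853

N − 53 must be a common multiple of 360, 600, and 264.
360 = 2^3 × 3^2 × 5
600 = 2^3 × 3 × 5^2
264 = 2^3 × 3 × 11
LCM(360, 600, 264) = 2^3 × 3^2 × 5^2 × 11 = 19800.
Smallest N > 53 is LCM + 53 = 19800 + 53 = 19853.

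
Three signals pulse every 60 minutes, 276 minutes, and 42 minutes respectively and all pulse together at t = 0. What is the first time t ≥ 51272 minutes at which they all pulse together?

57960 minutes

Joint pulses occur at multiples of LCM(60, 276, 42).
60 = 2^2 × 3 × 5
276 = 2^2 × 3 × 23
42 = 2 × 3 × 7
LCM(60, 276, 42) = 2^2 × 3 × 5 × 7 × 23 = 9660.
Smallest multiple of 9660 that is ≥ 51272: ⌈51272/9660⌉ × 9660 = 6 × 9660 = 57960.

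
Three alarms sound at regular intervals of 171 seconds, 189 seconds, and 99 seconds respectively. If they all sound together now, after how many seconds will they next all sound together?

They coincide at every common multiple of the periods; the first is the LCM.
171 = 3^2 × 19
189 = 3^3 × 7
99 = 3^2 × 11
LCM(171, 189, 99) = 3^3 × 7 × 11 × 19 = 39501.

39501 seconds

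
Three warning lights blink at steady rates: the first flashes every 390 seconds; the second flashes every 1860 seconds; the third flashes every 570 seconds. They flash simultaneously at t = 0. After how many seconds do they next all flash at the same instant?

459420 seconds

The first simultaneous occurrence is after LCM of the individual periods.
390 = 2 × 3 × 5 × 13
1860 = 2^2 × 3 × 5 × 31
570 = 2 × 3 × 5 × 19
LCM(390, 1860, 570) = 2^2 × 3 × 5 × 13 × 19 × 31 = 459420.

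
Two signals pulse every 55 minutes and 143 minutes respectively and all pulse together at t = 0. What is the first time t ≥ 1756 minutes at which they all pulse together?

Joint pulses occur at multiples of LCM(55, 143).
55 = 5 × 11
143 = 11 × 13
LCM(55, 143) = 5 × 11 × 13 = 715.
Smallest multiple of 715 that is ≥ 1756: ⌈1756/715⌉ × 715 = 3 × 715 = 2145.

2145 minutes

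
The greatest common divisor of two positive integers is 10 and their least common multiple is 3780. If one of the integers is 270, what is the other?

140

For two integers, gcd × lcm = product, so the other is (10 × 3780) / 270 = 37800 / 270 = 140.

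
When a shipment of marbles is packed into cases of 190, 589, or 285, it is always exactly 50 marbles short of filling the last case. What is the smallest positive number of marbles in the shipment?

17620

Being 50 short of a full case of size k means N ≡ −50 (mod k), i.e. N + 50 is a multiple of each size.
190 = 2 × 5 × 19
589 = 19 × 31
285 = 3 × 5 × 19
LCM(190, 589, 285) = 2 × 3 × 5 × 19 × 31 = 17670.
Smallest positive N is 17670 − 50 = 17620.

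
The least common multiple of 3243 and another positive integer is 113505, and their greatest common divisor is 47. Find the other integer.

1645

gcd × lcm = product of the two integers, so the other integer is (47 × 113505) / 3243 = 1645.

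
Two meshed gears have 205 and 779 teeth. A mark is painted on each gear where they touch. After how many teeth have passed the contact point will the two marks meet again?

They coincide at every common multiple of the periods; the first is the LCM.
205 = 5 × 41
779 = 19 × 41
LCM(205, 779) = 5 × 19 × 41 = 3895.

3895 teeth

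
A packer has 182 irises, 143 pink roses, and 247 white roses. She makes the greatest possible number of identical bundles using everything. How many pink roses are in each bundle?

Number of bundles = gcd(182, 143, 247).
182 = 2 × 7 × 13
143 = 11 × 13
247 = 13 × 19
gcd(182, 143, 247) = 13.
pink roses per bundle = 143 / 13 = 11.

11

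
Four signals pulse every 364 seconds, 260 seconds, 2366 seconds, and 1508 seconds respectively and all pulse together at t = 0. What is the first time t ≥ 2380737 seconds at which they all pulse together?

2744560 seconds

Joint pulses occur at multiples of LCM(364, 260, 2366, 1508).
364 = 2^2 × 7 × 13
260 = 2^2 × 5 × 13
2366 = 2 × 7 × 13^2
1508 = 2^2 × 13 × 29
LCM(364, 260, 2366, 1508) = 2^2 × 5 × 7 × 13^2 × 29 = 686140.
Smallest multiple of 686140 that is ≥ 2380737: ⌈2380737/686140⌉ × 686140 = 4 × 686140 = 2744560.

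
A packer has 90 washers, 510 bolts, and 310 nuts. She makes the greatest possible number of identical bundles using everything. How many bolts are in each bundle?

51

Number of bundles = gcd(90, 510, 310).
90 = 2 × 3^2 × 5
510 = 2 × 3 × 5 × 17
310 = 2 × 5 × 31
gcd(90, 510, 310) = 2 × 5 = 10.
bolts per bundle = 510 / 10 = 51.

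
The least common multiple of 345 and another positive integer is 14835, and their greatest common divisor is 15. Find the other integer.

645

gcd × lcm = product of the two integers, so the other integer is (15 × 14835) / 345 = 645.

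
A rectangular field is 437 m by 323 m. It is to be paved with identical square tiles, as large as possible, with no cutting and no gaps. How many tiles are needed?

391

Tile side = gcd(437, 323).
437 = 19 × 23
323 = 17 × 19
gcd(437, 323) = 19.
Tiles: (437/19) × (323/19) = 23 × 17 = 391.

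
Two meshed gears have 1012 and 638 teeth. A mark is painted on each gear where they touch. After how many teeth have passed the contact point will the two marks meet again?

29348 teeth

The first simultaneous occurrence is after LCM of the individual periods.
1012 = 2^2 × 11 × 23
638 = 2 × 11 × 29
LCM(1012, 638) = 2^2 × 11 × 23 × 29 = 29348.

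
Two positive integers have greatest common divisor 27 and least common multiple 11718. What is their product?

316386

For any two positive integers, gcd × lcm = product = 27 × 11718 = 316386.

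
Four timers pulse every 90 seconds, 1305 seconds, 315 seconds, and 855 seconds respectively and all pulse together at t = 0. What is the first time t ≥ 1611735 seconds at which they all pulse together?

Joint pulses occur at multiples of LCM(90, 1305, 315, 855).
90 = 2 × 3^2 × 5
1305 = 3^2 × 5 × 29
315 = 3^2 × 5 × 7
855 = 3^2 × 5 × 19
LCM(90, 1305, 315, 855) = 2 × 3^2 × 5 × 7 × 19 × 29 = 347130.
Smallest multiple of 347130 that is ≥ 1611735: ⌈1611735/347130⌉ × 347130 = 5 × 347130 = 1735650.

1735650 seconds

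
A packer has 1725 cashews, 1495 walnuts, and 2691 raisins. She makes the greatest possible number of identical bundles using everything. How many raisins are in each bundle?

Number of bundles = gcd(1725, 1495, 2691).
1725 = 3 × 5^2 × 23
1495 = 5 × 13 × 23
2691 = 3^2 × 13 × 23
gcd(1725, 1495, 2691) = 23.
raisins per bundle = 2691 / 23 = 117.

117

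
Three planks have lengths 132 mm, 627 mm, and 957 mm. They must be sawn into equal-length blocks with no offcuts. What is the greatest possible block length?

The block length must divide every plank, so the greatest is gcd(132, 627, 957).
132 = 2^2 × 3 × 11
627 = 3 × 11 × 19
957 = 3 × 11 × 29
gcd(132, 627, 957) = 3 × 11 = 33.

33 mm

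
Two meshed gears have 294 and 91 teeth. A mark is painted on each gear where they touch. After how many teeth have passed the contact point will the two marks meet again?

We need the least common multiple of the intervals.
294 = 2 × 3 × 7^2
91 = 7 × 13
LCM(294, 91) = 2 × 3 × 7^2 × 13 = 3822.

3822 teeth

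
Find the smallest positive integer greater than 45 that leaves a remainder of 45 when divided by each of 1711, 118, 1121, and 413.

N − 45 must be a common multiple of 1711, 118, 1121, and 413.
1711 = 29 × 59
118 = 2 × 59
1121 = 19 × 59
413 = 7 × 59
LCM(1711, 118, 1121, 413) = 2 × 7 × 19 × 29 × 59 = 455126.
Smallest N > 45 is LCM + 45 = 455126 + 45 = 455171.

455171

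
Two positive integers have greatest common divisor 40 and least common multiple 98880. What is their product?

For any two positive integers, gcd × lcm = product = 40 × 98880 = 3955200.

3955200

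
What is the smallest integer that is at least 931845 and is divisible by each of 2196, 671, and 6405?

The integer must be a common multiple of 2196, 671, and 6405, so a multiple of their LCM.
2196 = 2^2 × 3^2 × 61
671 = 11 × 61
6405 = 3 × 5 × 7 × 61
LCM(2196, 671, 6405) = 2^2 × 3^2 × 5 × 7 × 11 × 61 = 845460.
Smallest multiple of 845460 that is ≥ 931845: ⌈931845/845460⌉ × 845460 = 2 × 845460 = 1690920.

1690920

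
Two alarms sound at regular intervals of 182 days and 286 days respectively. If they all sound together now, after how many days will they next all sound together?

2002 days

The first simultaneous occurrence is after LCM of the individual periods.
182 = 2 × 7 × 13
286 = 2 × 11 × 13
LCM(182, 286) = 2 × 7 × 11 × 13 = 2002.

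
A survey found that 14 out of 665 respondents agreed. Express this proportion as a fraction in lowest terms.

14 = 2 × 7
665 = 5 × 7 × 19
gcd(14, 665) = 7.
Divide numerator and denominator by 7: 14/665 = 2/95.

2/95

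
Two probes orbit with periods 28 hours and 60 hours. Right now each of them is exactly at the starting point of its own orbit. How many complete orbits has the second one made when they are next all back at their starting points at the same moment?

7 orbits

All finish a whole number of cycles simultaneously at t = LCM of the periods.
28 = 2^2 × 7
60 = 2^2 × 3 × 5
LCM(28, 60) = 2^2 × 3 × 5 × 7 = 420.
Orbits for period 60: 420 / 60 = 7.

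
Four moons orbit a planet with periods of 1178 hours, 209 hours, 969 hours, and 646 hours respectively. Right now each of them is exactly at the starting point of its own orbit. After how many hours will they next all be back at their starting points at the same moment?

660858 hours

We need the least common multiple of the intervals.
1178 = 2 × 19 × 31
209 = 11 × 19
969 = 3 × 17 × 19
646 = 2 × 17 × 19
LCM(1178, 209, 969, 646) = 2 × 3 × 11 × 17 × 19 × 31 = 660858.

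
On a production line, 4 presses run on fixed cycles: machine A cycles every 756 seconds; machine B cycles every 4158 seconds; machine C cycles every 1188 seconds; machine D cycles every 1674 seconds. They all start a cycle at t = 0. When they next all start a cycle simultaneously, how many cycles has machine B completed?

They are all back at their starting positions together after one LCM of the periods.
756 = 2^2 × 3^3 × 7
4158 = 2 × 3^3 × 7 × 11
1188 = 2^2 × 3^3 × 11
1674 = 2 × 3^3 × 31
LCM(756, 4158, 1188, 1674) = 2^2 × 3^3 × 7 × 11 × 31 = 257796.
Cycles for period 4158: 257796 / 4158 = 62.

62 cycles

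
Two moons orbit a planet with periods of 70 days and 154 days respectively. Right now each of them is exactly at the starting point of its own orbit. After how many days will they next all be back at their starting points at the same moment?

They coincide at every common multiple of the periods; the first is the LCM.
70 = 2 × 5 × 7
154 = 2 × 7 × 11
LCM(70, 154) = 2 × 5 × 7 × 11 = 770.

770 days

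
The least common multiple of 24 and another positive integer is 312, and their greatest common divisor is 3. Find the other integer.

39

gcd × lcm = product of the two integers, so the other integer is (3 × 312) / 24 = 39.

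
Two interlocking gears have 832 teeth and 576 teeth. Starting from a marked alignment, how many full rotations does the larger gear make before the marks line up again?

They are all back at their starting positions together after one LCM of the periods.
832 = 2^6 × 13
576 = 2^6 × 3^2
LCM(832, 576) = 2^6 × 3^2 × 13 = 7488.
Rotations for period 832: 7488 / 832 = 9.

9 rotations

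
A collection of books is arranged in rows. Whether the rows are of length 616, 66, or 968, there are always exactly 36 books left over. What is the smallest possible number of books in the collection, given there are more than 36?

N − 36 must be a common multiple of 616, 66, and 968.
616 = 2^3 × 7 × 11
66 = 2 × 3 × 11
968 = 2^3 × 11^2
LCM(616, 66, 968) = 2^3 × 3 × 7 × 11^2 = 20328.
Smallest N > 36 is LCM + 36 = 20328 + 36 = 20364.

20364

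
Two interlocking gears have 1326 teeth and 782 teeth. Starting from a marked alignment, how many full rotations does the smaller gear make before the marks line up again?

All finish a whole number of cycles simultaneously at t = LCM of the periods.
1326 = 2 × 3 × 13 × 17
782 = 2 × 17 × 23
LCM(1326, 782) = 2 × 3 × 13 × 17 × 23 = 30498.
Rotations for period 782: 30498 / 782 = 39.

39 rotations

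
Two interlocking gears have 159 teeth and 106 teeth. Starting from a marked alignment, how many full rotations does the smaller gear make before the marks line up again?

3 rotations

They are all back at their starting positions together after one LCM of the periods.
159 = 3 × 53
106 = 2 × 53
LCM(159, 106) = 2 × 3 × 53 = 318.
Rotations for period 106: 318 / 106 = 3.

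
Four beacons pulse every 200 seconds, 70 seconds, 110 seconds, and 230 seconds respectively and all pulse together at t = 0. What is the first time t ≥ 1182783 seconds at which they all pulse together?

1416800 seconds

Joint pulses occur at multiples of LCM(200, 70, 110, 230).
200 = 2^3 × 5^2
70 = 2 × 5 × 7
110 = 2 × 5 × 11
230 = 2 × 5 × 23
LCM(200, 70, 110, 230) = 2^3 × 5^2 × 7 × 11 × 23 = 354200.
Smallest multiple of 354200 that is ≥ 1182783: ⌈1182783/354200⌉ × 354200 = 4 × 354200 = 1416800.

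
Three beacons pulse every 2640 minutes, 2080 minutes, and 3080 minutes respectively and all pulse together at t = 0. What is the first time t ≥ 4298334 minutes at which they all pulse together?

4324320 minutes

Joint pulses occur at multiples of LCM(2640, 2080, 3080).
2640 = 2^4 × 3 × 5 × 11
2080 = 2^5 × 5 × 13
3080 = 2^3 × 5 × 7 × 11
LCM(2640, 2080, 3080) = 2^5 × 3 × 5 × 7 × 11 × 13 = 480480.
Smallest multiple of 480480 that is ≥ 4298334: ⌈4298334/480480⌉ × 480480 = 9 × 480480 = 4324320.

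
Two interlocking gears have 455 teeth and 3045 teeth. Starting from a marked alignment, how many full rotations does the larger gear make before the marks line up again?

13 rotations

They are all back at their starting positions together after one LCM of the periods.
455 = 5 × 7 × 13
3045 = 3 × 5 × 7 × 29
LCM(455, 3045) = 3 × 5 × 7 × 13 × 29 = 39585.
Rotations for period 3045: 39585 / 3045 = 13.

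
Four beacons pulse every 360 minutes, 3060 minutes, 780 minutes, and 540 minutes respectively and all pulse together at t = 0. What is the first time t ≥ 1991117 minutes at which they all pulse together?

Joint pulses occur at multiples of LCM(360, 3060, 780, 540).
360 = 2^3 × 3^2 × 5
3060 = 2^2 × 3^2 × 5 × 17
780 = 2^2 × 3 × 5 × 13
540 = 2^2 × 3^3 × 5
LCM(360, 3060, 780, 540) = 2^3 × 3^3 × 5 × 13 × 17 = 238680.
Smallest multiple of 238680 that is ≥ 1991117: ⌈1991117/238680⌉ × 238680 = 9 × 238680 = 2148120.

2148120 minutes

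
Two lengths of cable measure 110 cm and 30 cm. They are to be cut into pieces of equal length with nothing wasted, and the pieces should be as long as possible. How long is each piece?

The greatest length dividing all of 110 and 30 is their gcd.
110 = 2 × 5 × 11
30 = 2 × 3 × 5
gcd(110, 30) = 2 × 5 = 10.

10 cm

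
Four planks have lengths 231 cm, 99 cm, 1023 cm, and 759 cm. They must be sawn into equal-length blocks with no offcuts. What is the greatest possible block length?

This is the greatest common divisor of 231, 99, 1023, and 759.
231 = 3 × 7 × 11
99 = 3^2 × 11
1023 = 3 × 11 × 31
759 = 3 × 11 × 23
gcd(231, 99, 1023, 759) = 3 × 11 = 33.

33 cm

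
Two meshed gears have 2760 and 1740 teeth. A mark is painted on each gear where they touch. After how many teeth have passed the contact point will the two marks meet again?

The first simultaneous occurrence is after LCM of the individual periods.
2760 = 2^3 × 3 × 5 × 23
1740 = 2^2 × 3 × 5 × 29
LCM(2760, 1740) = 2^3 × 3 × 5 × 23 × 29 = 80040.

80040 teeth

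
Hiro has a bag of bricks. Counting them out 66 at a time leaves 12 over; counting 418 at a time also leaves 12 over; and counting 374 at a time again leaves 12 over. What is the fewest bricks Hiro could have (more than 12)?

21330

N − 12 must be a common multiple of 66, 418, and 374.
66 = 2 × 3 × 11
418 = 2 × 11 × 19
374 = 2 × 11 × 17
LCM(66, 418, 374) = 2 × 3 × 11 × 17 × 19 = 21318.
Smallest N > 12 is LCM + 12 = 21318 + 12 = 21330.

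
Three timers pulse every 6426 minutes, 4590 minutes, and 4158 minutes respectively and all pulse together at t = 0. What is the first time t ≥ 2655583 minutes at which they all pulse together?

2827440 minutes

Joint pulses occur at multiples of LCM(6426, 4590, 4158).
6426 = 2 × 3^3 × 7 × 17
4590 = 2 × 3^3 × 5 × 17
4158 = 2 × 3^3 × 7 × 11
LCM(6426, 4590, 4158) = 2 × 3^3 × 5 × 7 × 11 × 17 = 353430.
Smallest multiple of 353430 that is ≥ 2655583: ⌈2655583/353430⌉ × 353430 = 8 × 353430 = 2827440.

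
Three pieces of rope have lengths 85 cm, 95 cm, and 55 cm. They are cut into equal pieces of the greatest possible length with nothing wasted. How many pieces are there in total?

47

Piece length = gcd(85, 95, 55).
85 = 5 × 17
95 = 5 × 19
55 = 5 × 11
gcd(85, 95, 55) = 5.
Total pieces = 85/5 + 95/5 + 55/5 = 17 + 19 + 11 = 47.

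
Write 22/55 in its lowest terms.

2/5

22 = 2 × 11
55 = 5 × 11
gcd(22, 55) = 11.
Divide numerator and denominator by 11: 22/55 = 2/5.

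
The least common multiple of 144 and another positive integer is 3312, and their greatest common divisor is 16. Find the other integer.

368

gcd × lcm = product of the two integers, so the other integer is (16 × 3312) / 144 = 368.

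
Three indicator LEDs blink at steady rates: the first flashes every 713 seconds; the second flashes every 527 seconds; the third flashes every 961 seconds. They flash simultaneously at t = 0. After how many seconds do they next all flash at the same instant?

We need the least common multiple of the intervals.
713 = 23 × 31
527 = 17 × 31
961 = 31^2
LCM(713, 527, 961) = 17 × 23 × 31^2 = 375751.

375751 seconds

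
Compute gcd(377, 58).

377 = 13 × 29
58 = 2 × 29
gcd(377, 58) = 29.

29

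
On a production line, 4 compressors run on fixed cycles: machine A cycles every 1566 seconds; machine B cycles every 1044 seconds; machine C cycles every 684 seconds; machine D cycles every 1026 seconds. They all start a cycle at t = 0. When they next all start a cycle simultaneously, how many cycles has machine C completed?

They are all back at their starting positions together after one LCM of the periods.
1566 = 2 × 3^3 × 29
1044 = 2^2 × 3^2 × 29
684 = 2^2 × 3^2 × 19
1026 = 2 × 3^3 × 19
LCM(1566, 1044, 684, 1026) = 2^2 × 3^3 × 19 × 29 = 59508.
Cycles for period 684: 59508 / 684 = 87.

87 cycles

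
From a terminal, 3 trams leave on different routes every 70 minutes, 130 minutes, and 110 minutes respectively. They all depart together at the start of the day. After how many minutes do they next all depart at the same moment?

They coincide at every common multiple of the periods; the first is the LCM.
70 = 2 × 5 × 7
130 = 2 × 5 × 13
110 = 2 × 5 × 11
LCM(70, 130, 110) = 2 × 5 × 7 × 11 × 13 = 10010.

10010 minutes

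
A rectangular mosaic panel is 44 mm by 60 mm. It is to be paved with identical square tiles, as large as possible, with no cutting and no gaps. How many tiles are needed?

165

Tile side = gcd(44, 60).
44 = 2^2 × 11
60 = 2^2 × 3 × 5
gcd(44, 60) = 2^2 = 4.
Tiles: (44/4) × (60/4) = 11 × 15 = 165.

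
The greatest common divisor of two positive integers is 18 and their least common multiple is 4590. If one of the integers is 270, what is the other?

For two integers, gcd × lcm = product, so the other is (18 × 4590) / 270 = 82620 / 270 = 306.

306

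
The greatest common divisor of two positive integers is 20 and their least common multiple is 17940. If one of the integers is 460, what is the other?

780

For two integers, gcd × lcm = product, so the other is (20 × 17940) / 460 = 358800 / 460 = 780.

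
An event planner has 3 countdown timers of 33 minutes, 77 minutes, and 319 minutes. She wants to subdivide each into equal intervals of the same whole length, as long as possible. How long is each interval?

11 minutes

The interval must divide each timer length; the longest such is the gcd.
33 = 3 × 11
77 = 7 × 11
319 = 11 × 29
gcd(33, 77, 319) = 11.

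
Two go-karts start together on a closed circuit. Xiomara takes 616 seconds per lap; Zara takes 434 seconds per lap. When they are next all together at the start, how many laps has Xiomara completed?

All finish a whole number of cycles simultaneously at t = LCM of the periods.
616 = 2^3 × 7 × 11
434 = 2 × 7 × 31
LCM(616, 434) = 2^3 × 7 × 11 × 31 = 19096.
Laps for period 616: 19096 / 616 = 31.

31 laps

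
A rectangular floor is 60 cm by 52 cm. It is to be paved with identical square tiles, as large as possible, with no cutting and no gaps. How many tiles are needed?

195

Tile side = gcd(60, 52).
60 = 2^2 × 3 × 5
52 = 2^2 × 13
gcd(60, 52) = 2^2 = 4.
Tiles: (60/4) × (52/4) = 15 × 13 = 195.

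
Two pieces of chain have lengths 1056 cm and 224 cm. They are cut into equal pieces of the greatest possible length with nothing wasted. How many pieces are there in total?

40

Piece length = gcd(1056, 224).
1056 = 2^5 × 3 × 11
224 = 2^5 × 7
gcd(1056, 224) = 2^5 = 32.
Total pieces = 1056/32 + 224/32 = 33 + 7 = 40.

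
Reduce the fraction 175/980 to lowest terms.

175 = 5^2 × 7
980 = 2^2 × 5 × 7^2
gcd(175, 980) = 5 × 7 = 35.
Divide numerator and denominator by 35: 175/980 = 5/28.

5/28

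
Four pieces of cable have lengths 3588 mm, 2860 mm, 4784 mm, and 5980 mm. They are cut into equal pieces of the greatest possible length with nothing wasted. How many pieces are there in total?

331

Piece length = gcd(3588, 2860, 4784, 5980).
3588 = 2^2 × 3 × 13 × 23
2860 = 2^2 × 5 × 11 × 13
4784 = 2^4 × 13 × 23
5980 = 2^2 × 5 × 13 × 23
gcd(3588, 2860, 4784, 5980) = 2^2 × 13 = 52.
Total pieces = 3588/52 + 2860/52 + 4784/52 + 5980/52 = 69 + 55 + 92 + 115 = 331.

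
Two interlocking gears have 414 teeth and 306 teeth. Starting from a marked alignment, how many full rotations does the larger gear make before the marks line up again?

17 rotations

The first common completion time is the LCM of the periods.
414 = 2 × 3^2 × 23
306 = 2 × 3^2 × 17
LCM(414, 306) = 2 × 3^2 × 17 × 23 = 7038.
Rotations for period 414: 7038 / 414 = 17.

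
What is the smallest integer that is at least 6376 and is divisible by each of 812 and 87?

7308

The integer must be a common multiple of 812 and 87, so a multiple of their LCM.
812 = 2^2 × 7 × 29
87 = 3 × 29
LCM(812, 87) = 2^2 × 3 × 7 × 29 = 2436.
Smallest multiple of 2436 that is ≥ 6376: ⌈6376/2436⌉ × 2436 = 3 × 2436 = 7308.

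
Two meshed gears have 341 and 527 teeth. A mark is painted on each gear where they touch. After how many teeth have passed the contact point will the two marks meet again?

They coincide at every common multiple of the periods; the first is the LCM.
341 = 11 × 31
527 = 17 × 31
LCM(341, 527) = 11 × 17 × 31 = 5797.

5797 teeth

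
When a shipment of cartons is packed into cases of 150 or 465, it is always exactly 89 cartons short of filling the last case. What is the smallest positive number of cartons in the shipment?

4561

Being 89 short of a full case of size k means N ≡ −89 (mod k), i.e. N + 89 is a multiple of each size.
150 = 2 × 3 × 5^2
465 = 3 × 5 × 31
LCM(150, 465) = 2 × 3 × 5^2 × 31 = 4650.
Smallest positive N is 4650 − 89 = 4561.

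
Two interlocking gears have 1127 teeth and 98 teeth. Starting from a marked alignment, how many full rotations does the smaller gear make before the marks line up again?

23 rotations

They are all back at their starting positions together after one LCM of the periods.
1127 = 7^2 × 23
98 = 2 × 7^2
LCM(1127, 98) = 2 × 7^2 × 23 = 2254.
Rotations for period 98: 2254 / 98 = 23.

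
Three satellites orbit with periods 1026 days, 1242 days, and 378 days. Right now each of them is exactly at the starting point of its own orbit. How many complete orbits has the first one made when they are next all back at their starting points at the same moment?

161 orbits

All finish a whole number of cycles simultaneously at t = LCM of the periods.
1026 = 2 × 3^3 × 19
1242 = 2 × 3^3 × 23
378 = 2 × 3^3 × 7
LCM(1026, 1242, 378) = 2 × 3^3 × 7 × 19 × 23 = 165186.
Orbits for period 1026: 165186 / 1026 = 161.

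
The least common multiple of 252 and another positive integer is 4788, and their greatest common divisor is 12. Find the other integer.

gcd × lcm = product of the two integers, so the other integer is (12 × 4788) / 252 = 228.

228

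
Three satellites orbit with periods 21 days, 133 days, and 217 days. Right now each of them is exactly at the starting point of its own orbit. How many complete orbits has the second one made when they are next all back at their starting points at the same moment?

93 orbits

They are all back at their starting positions together after one LCM of the periods.
21 = 3 × 7
133 = 7 × 19
217 = 7 × 31
LCM(21, 133, 217) = 3 × 7 × 19 × 31 = 12369.
Orbits for period 133: 12369 / 133 = 93.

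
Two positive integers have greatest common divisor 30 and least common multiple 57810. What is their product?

For any two positive integers, gcd × lcm = product = 30 × 57810 = 1734300.

1734300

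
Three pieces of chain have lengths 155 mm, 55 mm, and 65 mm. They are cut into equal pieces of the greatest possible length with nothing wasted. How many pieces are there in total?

55

Piece length = gcd(155, 55, 65).
155 = 5 × 31
55 = 5 × 11
65 = 5 × 13
gcd(155, 55, 65) = 5.
Total pieces = 155/5 + 55/5 + 65/5 = 31 + 11 + 13 = 55.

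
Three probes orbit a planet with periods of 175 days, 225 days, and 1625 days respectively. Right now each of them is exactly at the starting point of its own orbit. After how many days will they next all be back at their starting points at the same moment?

102375 days

They coincide at every common multiple of the periods; the first is the LCM.
175 = 5^2 × 7
225 = 3^2 × 5^2
1625 = 5^3 × 13
LCM(175, 225, 1625) = 3^2 × 5^3 × 7 × 13 = 102375.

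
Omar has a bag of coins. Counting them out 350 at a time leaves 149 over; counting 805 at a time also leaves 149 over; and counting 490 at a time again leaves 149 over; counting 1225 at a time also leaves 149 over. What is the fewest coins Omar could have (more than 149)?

N − 149 must be a common multiple of 350, 805, 490, and 1225.
350 = 2 × 5^2 × 7
805 = 5 × 7 × 23
490 = 2 × 5 × 7^2
1225 = 5^2 × 7^2
LCM(350, 805, 490, 1225) = 2 × 5^2 × 7^2 × 23 = 56350.
Smallest N > 149 is LCM + 149 = 56350 + 149 = 56499.

56499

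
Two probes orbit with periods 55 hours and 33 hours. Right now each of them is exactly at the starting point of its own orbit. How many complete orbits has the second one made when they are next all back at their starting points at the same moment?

The first common completion time is the LCM of the periods.
55 = 5 × 11
33 = 3 × 11
LCM(55, 33) = 3 × 5 × 11 = 165.
Orbits for period 33: 165 / 33 = 5.

5 orbits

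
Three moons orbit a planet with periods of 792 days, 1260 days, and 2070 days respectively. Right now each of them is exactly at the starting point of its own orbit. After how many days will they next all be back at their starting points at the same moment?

637560 days

They coincide at every common multiple of the periods; the first is the LCM.
792 = 2^3 × 3^2 × 11
1260 = 2^2 × 3^2 × 5 × 7
2070 = 2 × 3^2 × 5 × 23
LCM(792, 1260, 2070) = 2^3 × 3^2 × 5 × 7 × 11 × 23 = 637560.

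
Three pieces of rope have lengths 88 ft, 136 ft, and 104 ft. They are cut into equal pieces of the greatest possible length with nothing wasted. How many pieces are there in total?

41

Piece length = gcd(88, 136, 104).
88 = 2^3 × 11
136 = 2^3 × 17
104 = 2^3 × 13
gcd(88, 136, 104) = 2^3 = 8.
Total pieces = 88/8 + 136/8 + 104/8 = 11 + 17 + 13 = 41.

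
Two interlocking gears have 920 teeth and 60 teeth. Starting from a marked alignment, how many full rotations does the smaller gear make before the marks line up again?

46 rotations

They are all back at their starting positions together after one LCM of the periods.
920 = 2^3 × 5 × 23
60 = 2^2 × 3 × 5
LCM(920, 60) = 2^3 × 3 × 5 × 23 = 2760.
Rotations for period 60: 2760 / 60 = 46.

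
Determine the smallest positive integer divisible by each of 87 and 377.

87 = 3 × 29
377 = 13 × 29
LCM(87, 377) = 3 × 13 × 29 = 1131.

1131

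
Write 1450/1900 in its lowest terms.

29/38

1450 = 2 × 5^2 × 29
1900 = 2^2 × 5^2 × 19
gcd(1450, 1900) = 2 × 5^2 = 50.
Divide numerator and denominator by 50: 1450/1900 = 29/38.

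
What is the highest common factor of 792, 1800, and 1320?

24

792 = 2^3 × 3^2 × 11
1800 = 2^3 × 3^2 × 5^2
1320 = 2^3 × 3 × 5 × 11
gcd(792, 1800, 1320) = 2^3 × 3 = 24.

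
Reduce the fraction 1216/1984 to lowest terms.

19/31

1216 = 2^6 × 19
1984 = 2^6 × 31
gcd(1216, 1984) = 2^6 = 64.
Divide numerator and denominator by 64: 1216/1984 = 19/31.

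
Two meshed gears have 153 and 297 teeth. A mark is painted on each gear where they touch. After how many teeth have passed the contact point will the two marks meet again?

5049 teeth

We need the least common multiple of the intervals.
153 = 3^2 × 17
297 = 3^3 × 11
LCM(153, 297) = 3^3 × 11 × 17 = 5049.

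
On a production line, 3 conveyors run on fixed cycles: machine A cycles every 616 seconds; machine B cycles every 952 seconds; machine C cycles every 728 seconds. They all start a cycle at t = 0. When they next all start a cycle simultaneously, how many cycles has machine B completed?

All finish a whole number of cycles simultaneously at t = LCM of the periods.
616 = 2^3 × 7 × 11
952 = 2^3 × 7 × 17
728 = 2^3 × 7 × 13
LCM(616, 952, 728) = 2^3 × 7 × 11 × 13 × 17 = 136136.
Cycles for period 952: 136136 / 952 = 143.

143 cycles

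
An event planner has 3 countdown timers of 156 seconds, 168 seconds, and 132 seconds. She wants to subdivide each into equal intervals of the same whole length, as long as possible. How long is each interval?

12 seconds

The interval must divide each timer length; the longest such is the gcd.
156 = 2^2 × 3 × 13
168 = 2^3 × 3 × 7
132 = 2^2 × 3 × 11
gcd(156, 168, 132) = 2^2 × 3 = 12.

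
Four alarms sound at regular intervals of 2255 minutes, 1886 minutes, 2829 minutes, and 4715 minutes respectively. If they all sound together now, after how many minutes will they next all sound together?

The first simultaneous occurrence is after LCM of the individual periods.
2255 = 5 × 11 × 41
1886 = 2 × 23 × 41
2829 = 3 × 23 × 41
4715 = 5 × 23 × 41
LCM(2255, 1886, 2829, 4715) = 2 × 3 × 5 × 11 × 23 × 41 = 311190.

311190 minutes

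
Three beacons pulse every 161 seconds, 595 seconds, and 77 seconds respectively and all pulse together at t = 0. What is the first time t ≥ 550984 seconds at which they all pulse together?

Joint pulses occur at multiples of LCM(161, 595, 77).
161 = 7 × 23
595 = 5 × 7 × 17
77 = 7 × 11
LCM(161, 595, 77) = 5 × 7 × 11 × 17 × 23 = 150535.
Smallest multiple of 150535 that is ≥ 550984: ⌈550984/150535⌉ × 150535 = 4 × 150535 = 602140.

602140 seconds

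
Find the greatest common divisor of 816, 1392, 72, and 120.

816 = 2^4 × 3 × 17
1392 = 2^4 × 3 × 29
72 = 2^3 × 3^2
120 = 2^3 × 3 × 5
gcd(816, 1392, 72, 120) = 2^3 × 3 = 24.

24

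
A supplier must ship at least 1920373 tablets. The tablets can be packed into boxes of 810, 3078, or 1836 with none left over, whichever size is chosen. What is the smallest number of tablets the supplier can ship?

The number of tablets must be a common multiple of 810, 3078, and 1836, so a multiple of their LCM.
810 = 2 × 3^4 × 5
3078 = 2 × 3^4 × 19
1836 = 2^2 × 3^3 × 17
LCM(810, 3078, 1836) = 2^2 × 3^4 × 5 × 17 × 19 = 523260.
Smallest multiple of 523260 that is ≥ 1920373: ⌈1920373/523260⌉ × 523260 = 4 × 523260 = 2093040.

2093040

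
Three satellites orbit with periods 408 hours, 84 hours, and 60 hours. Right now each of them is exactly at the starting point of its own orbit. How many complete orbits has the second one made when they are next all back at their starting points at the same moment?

170 orbits

They are all back at their starting positions together after one LCM of the periods.
408 = 2^3 × 3 × 17
84 = 2^2 × 3 × 7
60 = 2^2 × 3 × 5
LCM(408, 84, 60) = 2^3 × 3 × 5 × 7 × 17 = 14280.
Orbits for period 84: 14280 / 84 = 170.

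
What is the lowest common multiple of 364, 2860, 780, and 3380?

780780

364 = 2^2 × 7 × 13
2860 = 2^2 × 5 × 11 × 13
780 = 2^2 × 3 × 5 × 13
3380 = 2^2 × 5 × 13^2
LCM(364, 2860, 780, 3380) = 2^2 × 3 × 5 × 7 × 11 × 13^2 = 780780.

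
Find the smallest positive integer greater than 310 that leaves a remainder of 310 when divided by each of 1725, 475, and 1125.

491935

N − 310 must be a common multiple of 1725, 475, and 1125.
1725 = 3 × 5^2 × 23
475 = 5^2 × 19
1125 = 3^2 × 5^3
LCM(1725, 475, 1125) = 3^2 × 5^3 × 19 × 23 = 491625.
Smallest N > 310 is LCM + 310 = 491625 + 310 = 491935.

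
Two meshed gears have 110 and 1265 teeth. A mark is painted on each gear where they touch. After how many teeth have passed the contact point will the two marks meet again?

They coincide at every common multiple of the periods; the first is the LCM.
110 = 2 × 5 × 11
1265 = 5 × 11 × 23
LCM(110, 1265) = 2 × 5 × 11 × 23 = 2530.

2530 teeth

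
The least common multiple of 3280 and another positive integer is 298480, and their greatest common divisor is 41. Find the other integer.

gcd × lcm = product of the two integers, so the other integer is (41 × 298480) / 3280 = 3731.

3731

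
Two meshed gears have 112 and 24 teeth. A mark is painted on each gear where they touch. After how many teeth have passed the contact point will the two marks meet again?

336 teeth

The first simultaneous occurrence is after LCM of the individual periods.
112 = 2^4 × 7
24 = 2^3 × 3
LCM(112, 24) = 2^4 × 3 × 7 = 336.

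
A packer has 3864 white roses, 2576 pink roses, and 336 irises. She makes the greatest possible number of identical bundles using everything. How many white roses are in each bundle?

Number of bundles = gcd(3864, 2576, 336).
3864 = 2^3 × 3 × 7 × 23
2576 = 2^4 × 7 × 23
336 = 2^4 × 3 × 7
gcd(3864, 2576, 336) = 2^3 × 7 = 56.
white roses per bundle = 3864 / 56 = 69.

69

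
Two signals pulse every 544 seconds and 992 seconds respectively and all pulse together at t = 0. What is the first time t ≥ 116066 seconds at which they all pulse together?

Joint pulses occur at multiples of LCM(544, 992).
544 = 2^5 × 17
992 = 2^5 × 31
LCM(544, 992) = 2^5 × 17 × 31 = 16864.
Smallest multiple of 16864 that is ≥ 116066: ⌈116066/16864⌉ × 16864 = 7 × 16864 = 118048.

118048 seconds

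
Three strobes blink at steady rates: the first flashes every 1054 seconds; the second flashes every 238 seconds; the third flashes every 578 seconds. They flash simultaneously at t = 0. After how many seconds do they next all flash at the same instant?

They coincide at every common multiple of the periods; the first is the LCM.
1054 = 2 × 17 × 31
238 = 2 × 7 × 17
578 = 2 × 17^2
LCM(1054, 238, 578) = 2 × 7 × 17^2 × 31 = 125426.

125426 seconds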